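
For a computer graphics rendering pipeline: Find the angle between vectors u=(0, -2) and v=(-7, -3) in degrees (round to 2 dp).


u.v = 6, |u| = sqrt(4) = 2, |v| = sqrt(58) = 7.6158
cos(theta) = u.v/(|u||v|) = 6/sqrt(232) = 0.393919
theta = acos(0.393919) = 66.8 degrees

66.8 degrees


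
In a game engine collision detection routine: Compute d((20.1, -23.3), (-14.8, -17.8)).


dx=-34.9, dy=5.5
d^2 = (-34.9)^2 + 5.5^2 = 1248.26
d = sqrt(1248.26) = 35.3307

35.3307


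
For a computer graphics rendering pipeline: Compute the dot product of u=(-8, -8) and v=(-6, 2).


u . v = u_x*v_x + u_y*v_y = (-8)*(-6) + (-8)*2
= 48 + (-16) = 32

32


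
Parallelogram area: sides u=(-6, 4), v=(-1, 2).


|u x v| = |(-6)*2 - 4*(-1)|
= |(-12) - (-4)| = 8

8


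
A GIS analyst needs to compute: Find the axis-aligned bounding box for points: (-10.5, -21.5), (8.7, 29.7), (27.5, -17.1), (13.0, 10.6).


x range: [-10.5, 27.5]
y range: [-21.5, 29.7]
Bounding box: (-10.5,-21.5) to (27.5,29.7)

(-10.5,-21.5) to (27.5,29.7)


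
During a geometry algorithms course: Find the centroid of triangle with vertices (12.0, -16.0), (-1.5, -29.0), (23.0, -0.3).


Centroid = ((x_A+x_B+x_C)/3, (y_A+y_B+y_C)/3)
= ((12+(-1.5)+23)/3, ((-16)+(-29)+(-0.3))/3)
= (11.1667, -15.1)

(11.1667, -15.1)


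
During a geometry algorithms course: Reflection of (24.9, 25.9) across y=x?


Reflection over y=x: (x,y) -> (y,x)
(24.9, 25.9) -> (25.9, 24.9)

(25.9, 24.9)


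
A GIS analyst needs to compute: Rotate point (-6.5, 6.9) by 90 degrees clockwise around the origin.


90° CW: (x,y) -> (y, -x)
(-6.5,6.9) -> (6.9, 6.5)

(6.9, 6.5)


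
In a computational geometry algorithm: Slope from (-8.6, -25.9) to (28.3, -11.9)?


slope = (y2-y1)/(x2-x1) = ((-11.9)-(-25.9))/(28.3-(-8.6)) = 14/36.9 = 0.3794

0.3794


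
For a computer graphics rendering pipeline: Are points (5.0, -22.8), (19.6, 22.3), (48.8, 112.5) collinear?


Cross product: (19.6-5)*(112.5-(-22.8)) - (22.3-(-22.8))*(48.8-5)
= 0

Yes, collinear


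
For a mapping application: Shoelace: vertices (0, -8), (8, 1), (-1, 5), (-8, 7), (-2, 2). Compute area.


Shoelace sum: (0*1 - 8*(-8)) + (8*5 - (-1)*1) + ((-1)*7 - (-8)*5) + ((-8)*2 - (-2)*7) + ((-2)*(-8) - 0*2)
= 152
Area = |152|/2 = 76

76


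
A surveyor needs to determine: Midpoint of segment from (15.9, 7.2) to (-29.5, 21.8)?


M = ((15.9+(-29.5))/2, (7.2+21.8)/2)
= (-6.8, 14.5)

(-6.8, 14.5)


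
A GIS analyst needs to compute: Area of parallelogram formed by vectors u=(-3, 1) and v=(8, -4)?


|u x v| = |(-3)*(-4) - 1*8|
= |12 - 8| = 4

4


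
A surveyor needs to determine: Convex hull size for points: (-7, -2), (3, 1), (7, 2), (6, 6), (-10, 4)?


Convex hull vertices (CCW): (-10, 4), (-7, -2), (7, 2), (6, 6)
Count = 4

4


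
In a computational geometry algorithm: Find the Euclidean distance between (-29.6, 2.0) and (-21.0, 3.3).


dx=8.6, dy=1.3
d^2 = 8.6^2 + 1.3^2 = 75.65
d = sqrt(75.65) = 8.6977

8.6977


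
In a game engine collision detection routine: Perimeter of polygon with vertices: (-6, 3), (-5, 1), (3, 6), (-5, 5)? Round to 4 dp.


Sides: (-6, 3)->(-5, 1): sqrt(5) = 2.236068, (-5, 1)->(3, 6): sqrt(89) = 9.433981, (3, 6)->(-5, 5): sqrt(65) = 8.062258, (-5, 5)->(-6, 3): sqrt(5) = 2.236068
Sum = 21.968375
Perimeter = 21.9684

21.9684


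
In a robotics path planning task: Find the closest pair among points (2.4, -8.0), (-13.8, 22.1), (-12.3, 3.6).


d(P0,P1) = 34.1826, d(P0,P2) = 18.7257, d(P1,P2) = 18.5607
Closest: P1 and P2

Closest pair: (-13.8, 22.1) and (-12.3, 3.6), distance = 18.5607


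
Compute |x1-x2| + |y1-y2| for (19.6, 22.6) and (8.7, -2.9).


|19.6-8.7| + |22.6-(-2.9)| = 10.9 + 25.5 = 36.4

36.4


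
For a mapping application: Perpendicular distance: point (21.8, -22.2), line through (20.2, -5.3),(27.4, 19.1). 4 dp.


|cross product| = 160.72
|line direction| = sqrt(647.2) = 25.4401
Distance = 160.72/sqrt(647.2) = 6.3176

6.3176


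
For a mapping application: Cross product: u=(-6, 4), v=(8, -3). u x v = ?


u x v = u_x*v_y - u_y*v_x = (-6)*(-3) - 4*8
= 18 - 32 = -14

-14


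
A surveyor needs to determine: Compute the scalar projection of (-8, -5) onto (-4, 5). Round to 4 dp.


u.v = 7, |v| = sqrt(41) = 6.4031
Scalar projection = u.v / |v| = 7 / sqrt(41) = 1.0932

1.0932


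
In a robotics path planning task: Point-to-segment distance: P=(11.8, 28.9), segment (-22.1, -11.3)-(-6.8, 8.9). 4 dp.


Project P onto AB: t = 1 (clamped to [0,1])
Closest point on segment: (-6.8, 8.9)
Distance: 27.3123

27.3123


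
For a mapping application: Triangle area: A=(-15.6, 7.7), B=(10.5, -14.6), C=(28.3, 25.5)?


Area = |x_A(y_B-y_C) + x_B(y_C-y_A) + x_C(y_A-y_B)|/2
= |625.56 + 186.9 + 631.09|/2
= 1443.55/2 = 721.775

721.775


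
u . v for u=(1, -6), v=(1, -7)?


u . v = u_x*v_x + u_y*v_y = 1*1 + (-6)*(-7)
= 1 + 42 = 43

43


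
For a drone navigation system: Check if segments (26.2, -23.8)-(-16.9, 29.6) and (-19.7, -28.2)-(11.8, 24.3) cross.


Cross products: d1=-2271.15, d2=1673.7, d3=2640.7, d4=-1304.15
d1*d2 < 0 and d3*d4 < 0? yes

Yes, they intersect


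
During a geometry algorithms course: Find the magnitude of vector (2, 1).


|u| = sqrt(2^2 + 1^2) = sqrt(5) = 2.2361

2.2361


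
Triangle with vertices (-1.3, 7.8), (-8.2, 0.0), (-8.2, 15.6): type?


Side lengths squared: AB^2=108.45, BC^2=243.36, CA^2=108.45
Sorted: [108.45, 108.45, 243.36]
By sides: Isosceles, By angles: Obtuse

Isosceles, Obtuse


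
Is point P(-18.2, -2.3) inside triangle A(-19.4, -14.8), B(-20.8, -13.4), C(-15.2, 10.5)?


Cross products: AB x AP = -19.18, BC x BP = 0.02, CA x CP = -22.14
All same sign? no

No, outside


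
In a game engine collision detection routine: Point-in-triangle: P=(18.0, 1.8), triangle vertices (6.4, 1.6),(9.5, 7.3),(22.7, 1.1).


Cross products: AB x AP = -65.5, BC x BP = -19.9, CA x CP = -9.06
All same sign? yes

Yes, inside


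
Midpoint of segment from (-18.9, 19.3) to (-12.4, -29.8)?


M = (((-18.9)+(-12.4))/2, (19.3+(-29.8))/2)
= (-15.65, -5.25)

(-15.65, -5.25)


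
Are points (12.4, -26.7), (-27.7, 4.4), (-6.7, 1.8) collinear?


Cross product: ((-27.7)-12.4)*(1.8-(-26.7)) - (4.4-(-26.7))*((-6.7)-12.4)
= -548.84

No, not collinear


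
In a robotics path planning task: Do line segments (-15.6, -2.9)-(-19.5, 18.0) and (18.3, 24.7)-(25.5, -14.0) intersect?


Cross products: d1=-1510.65, d2=-1511.1, d3=-816.15, d4=-815.7
d1*d2 < 0 and d3*d4 < 0? no

No, they don't intersect


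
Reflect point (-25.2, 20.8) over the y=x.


Reflection over y=x: (x,y) -> (y,x)
(-25.2, 20.8) -> (20.8, -25.2)

(20.8, -25.2)


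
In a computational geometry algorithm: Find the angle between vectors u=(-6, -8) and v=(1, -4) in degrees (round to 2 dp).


u.v = 26, |u| = sqrt(100) = 10, |v| = sqrt(17) = 4.1231
cos(theta) = u.v/(|u||v|) = 26/sqrt(1700) = 0.630593
theta = acos(0.630593) = 50.91 degrees

50.91 degrees


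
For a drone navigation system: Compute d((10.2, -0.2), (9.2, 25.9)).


dx=-1, dy=26.1
d^2 = (-1)^2 + 26.1^2 = 682.21
d = sqrt(682.21) = 26.1192

26.1192


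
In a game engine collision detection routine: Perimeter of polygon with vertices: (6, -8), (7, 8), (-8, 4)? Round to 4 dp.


Sides: (6, -8)->(7, 8): sqrt(257) = 16.03122, (7, 8)->(-8, 4): sqrt(241) = 15.524175, (-8, 4)->(6, -8): sqrt(340) = 18.439089
Sum = 49.994484
Perimeter = 49.9945

49.9945


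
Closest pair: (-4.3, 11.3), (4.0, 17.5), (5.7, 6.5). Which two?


d(P0,P1) = 10.36, d(P0,P2) = 11.0923, d(P1,P2) = 11.1306
Closest: P0 and P1

Closest pair: (-4.3, 11.3) and (4.0, 17.5), distance = 10.36


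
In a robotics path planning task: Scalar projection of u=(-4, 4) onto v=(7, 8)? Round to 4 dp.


u.v = 4, |v| = sqrt(113) = 10.6301
Scalar projection = u.v / |v| = 4 / sqrt(113) = 0.3763

0.3763


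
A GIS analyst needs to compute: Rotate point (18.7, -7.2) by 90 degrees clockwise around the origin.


90° CW: (x,y) -> (y, -x)
(18.7,-7.2) -> (-7.2, -18.7)

(-7.2, -18.7)


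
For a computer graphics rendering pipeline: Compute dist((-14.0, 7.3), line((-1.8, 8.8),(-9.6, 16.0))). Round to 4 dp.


|cross product| = 99.54
|line direction| = sqrt(112.68) = 10.6151
Distance = 99.54/sqrt(112.68) = 9.3772

9.3772


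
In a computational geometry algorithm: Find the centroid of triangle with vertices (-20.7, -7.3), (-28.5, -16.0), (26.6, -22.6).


Centroid = ((x_A+x_B+x_C)/3, (y_A+y_B+y_C)/3)
= (((-20.7)+(-28.5)+26.6)/3, ((-7.3)+(-16)+(-22.6))/3)
= (-7.5333, -15.3)

(-7.5333, -15.3)


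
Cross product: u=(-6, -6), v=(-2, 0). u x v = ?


u x v = u_x*v_y - u_y*v_x = (-6)*0 - (-6)*(-2)
= 0 - 12 = -12

-12


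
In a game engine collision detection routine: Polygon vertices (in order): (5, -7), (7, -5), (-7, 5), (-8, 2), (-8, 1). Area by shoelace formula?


Shoelace sum: (5*(-5) - 7*(-7)) + (7*5 - (-7)*(-5)) + ((-7)*2 - (-8)*5) + ((-8)*1 - (-8)*2) + ((-8)*(-7) - 5*1)
= 109
Area = |109|/2 = 54.5

54.5


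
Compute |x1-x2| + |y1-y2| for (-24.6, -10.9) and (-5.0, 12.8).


|(-24.6)-(-5)| + |(-10.9)-12.8| = 19.6 + 23.7 = 43.3

43.3


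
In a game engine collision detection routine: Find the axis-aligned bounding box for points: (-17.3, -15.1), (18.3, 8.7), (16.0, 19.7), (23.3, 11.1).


x range: [-17.3, 23.3]
y range: [-15.1, 19.7]
Bounding box: (-17.3,-15.1) to (23.3,19.7)

(-17.3,-15.1) to (23.3,19.7)


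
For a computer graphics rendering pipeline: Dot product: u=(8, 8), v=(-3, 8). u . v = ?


u . v = u_x*v_x + u_y*v_y = 8*(-3) + 8*8
= (-24) + 64 = 40

40


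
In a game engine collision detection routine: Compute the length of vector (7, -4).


|u| = sqrt(7^2 + (-4)^2) = sqrt(65) = 8.0623

8.0623


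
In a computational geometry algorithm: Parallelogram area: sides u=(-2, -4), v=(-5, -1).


|u x v| = |(-2)*(-1) - (-4)*(-5)|
= |2 - 20| = 18

18


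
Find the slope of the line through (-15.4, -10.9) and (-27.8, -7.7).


slope = (y2-y1)/(x2-x1) = ((-7.7)-(-10.9))/((-27.8)-(-15.4)) = 3.2/(-12.4) = -0.2581

-0.2581


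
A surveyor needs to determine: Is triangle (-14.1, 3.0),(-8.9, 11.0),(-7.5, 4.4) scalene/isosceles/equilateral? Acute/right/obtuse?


Side lengths squared: AB^2=91.04, BC^2=45.52, CA^2=45.52
Sorted: [45.52, 45.52, 91.04]
By sides: Isosceles, By angles: Right

Isosceles, Right


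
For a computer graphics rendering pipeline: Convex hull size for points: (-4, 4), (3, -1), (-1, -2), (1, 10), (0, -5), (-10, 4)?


Convex hull vertices (CCW): (-10, 4), (0, -5), (3, -1), (1, 10)
Count = 4

4


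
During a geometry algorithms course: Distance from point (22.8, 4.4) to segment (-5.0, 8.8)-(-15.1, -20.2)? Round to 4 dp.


Project P onto AB: t = 0 (clamped to [0,1])
Closest point on segment: (-5, 8.8)
Distance: 28.146

28.146


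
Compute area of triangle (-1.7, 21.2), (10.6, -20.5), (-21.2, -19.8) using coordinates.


Area = |x_A(y_B-y_C) + x_B(y_C-y_A) + x_C(y_A-y_B)|/2
= |1.19 + (-434.6) + (-884.04)|/2
= 1317.45/2 = 658.725

658.725


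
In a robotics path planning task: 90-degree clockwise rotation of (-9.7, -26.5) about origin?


90° CW: (x,y) -> (y, -x)
(-9.7,-26.5) -> (-26.5, 9.7)

(-26.5, 9.7)


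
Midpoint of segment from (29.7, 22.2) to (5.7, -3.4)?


M = ((29.7+5.7)/2, (22.2+(-3.4))/2)
= (17.7, 9.4)

(17.7, 9.4)


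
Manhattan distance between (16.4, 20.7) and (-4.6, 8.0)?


|16.4-(-4.6)| + |20.7-8| = 21 + 12.7 = 33.7

33.7


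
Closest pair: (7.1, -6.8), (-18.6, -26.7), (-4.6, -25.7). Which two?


d(P0,P1) = 32.5038, d(P0,P2) = 22.2284, d(P1,P2) = 14.0357
Closest: P1 and P2

Closest pair: (-18.6, -26.7) and (-4.6, -25.7), distance = 14.0357


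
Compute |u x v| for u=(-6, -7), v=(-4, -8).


|u x v| = |(-6)*(-8) - (-7)*(-4)|
= |48 - 28| = 20

20


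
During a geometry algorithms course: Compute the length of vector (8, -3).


|u| = sqrt(8^2 + (-3)^2) = sqrt(73) = 8.544

8.544


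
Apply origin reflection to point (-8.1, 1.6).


Reflection over origin: (x,y) -> (-x,-y)
(-8.1, 1.6) -> (8.1, -1.6)

(8.1, -1.6)


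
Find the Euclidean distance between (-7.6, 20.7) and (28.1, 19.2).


dx=35.7, dy=-1.5
d^2 = 35.7^2 + (-1.5)^2 = 1276.74
d = sqrt(1276.74) = 35.7315

35.7315


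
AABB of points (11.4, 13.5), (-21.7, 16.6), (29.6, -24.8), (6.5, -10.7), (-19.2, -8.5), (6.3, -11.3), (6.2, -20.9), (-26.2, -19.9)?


x range: [-26.2, 29.6]
y range: [-24.8, 16.6]
Bounding box: (-26.2,-24.8) to (29.6,16.6)

(-26.2,-24.8) to (29.6,16.6)


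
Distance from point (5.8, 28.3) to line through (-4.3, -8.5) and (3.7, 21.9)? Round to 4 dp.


|cross product| = 12.64
|line direction| = sqrt(988.16) = 31.435
Distance = 12.64/sqrt(988.16) = 0.4021

0.4021


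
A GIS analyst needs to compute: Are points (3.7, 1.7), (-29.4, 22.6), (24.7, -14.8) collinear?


Cross product: ((-29.4)-3.7)*((-14.8)-1.7) - (22.6-1.7)*(24.7-3.7)
= 107.25

No, not collinear


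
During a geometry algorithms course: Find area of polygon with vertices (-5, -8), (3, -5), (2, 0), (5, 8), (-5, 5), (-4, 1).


Shoelace sum: ((-5)*(-5) - 3*(-8)) + (3*0 - 2*(-5)) + (2*8 - 5*0) + (5*5 - (-5)*8) + ((-5)*1 - (-4)*5) + ((-4)*(-8) - (-5)*1)
= 192
Area = |192|/2 = 96

96


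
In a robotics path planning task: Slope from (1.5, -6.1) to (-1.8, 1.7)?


slope = (y2-y1)/(x2-x1) = (1.7-(-6.1))/((-1.8)-1.5) = 7.8/(-3.3) = -2.3636

-2.3636


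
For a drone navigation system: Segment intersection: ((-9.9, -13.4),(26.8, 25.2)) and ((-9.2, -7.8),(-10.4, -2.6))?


Cross products: d1=10.36, d2=-226.8, d3=178.5, d4=415.66
d1*d2 < 0 and d3*d4 < 0? no

No, they don't intersect


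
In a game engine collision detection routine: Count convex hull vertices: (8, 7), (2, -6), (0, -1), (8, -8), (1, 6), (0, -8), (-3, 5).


Convex hull vertices (CCW): (-3, 5), (0, -8), (8, -8), (8, 7), (1, 6)
Count = 5

5


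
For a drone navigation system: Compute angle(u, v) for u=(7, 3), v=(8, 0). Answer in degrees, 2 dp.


u.v = 56, |u| = sqrt(58) = 7.6158, |v| = sqrt(64) = 8
cos(theta) = u.v/(|u||v|) = 56/sqrt(3712) = 0.919145
theta = acos(0.919145) = 23.2 degrees

23.2 degrees


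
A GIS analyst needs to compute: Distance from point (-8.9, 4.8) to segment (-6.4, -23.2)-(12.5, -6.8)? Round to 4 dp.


Project P onto AB: t = 0.6579 (clamped to [0,1])
Closest point on segment: (6.0341, -12.4106)
Distance: 22.7867

22.7867


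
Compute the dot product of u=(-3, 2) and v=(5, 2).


u . v = u_x*v_x + u_y*v_y = (-3)*5 + 2*2
= (-15) + 4 = -11

-11


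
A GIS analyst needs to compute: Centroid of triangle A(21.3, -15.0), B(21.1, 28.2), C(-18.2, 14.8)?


Centroid = ((x_A+x_B+x_C)/3, (y_A+y_B+y_C)/3)
= ((21.3+21.1+(-18.2))/3, ((-15)+28.2+14.8)/3)
= (8.0667, 9.3333)

(8.0667, 9.3333)


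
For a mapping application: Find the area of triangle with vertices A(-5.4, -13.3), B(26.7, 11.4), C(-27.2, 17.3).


Area = |x_A(y_B-y_C) + x_B(y_C-y_A) + x_C(y_A-y_B)|/2
= |31.86 + 817.02 + 671.84|/2
= 1520.72/2 = 760.36

760.36


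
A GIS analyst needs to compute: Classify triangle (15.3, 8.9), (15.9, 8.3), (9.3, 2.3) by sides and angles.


Side lengths squared: AB^2=0.72, BC^2=79.56, CA^2=79.56
Sorted: [0.72, 79.56, 79.56]
By sides: Isosceles, By angles: Acute

Isosceles, Acute


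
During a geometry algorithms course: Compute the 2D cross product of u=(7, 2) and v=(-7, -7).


u x v = u_x*v_y - u_y*v_x = 7*(-7) - 2*(-7)
= (-49) - (-14) = -35

-35


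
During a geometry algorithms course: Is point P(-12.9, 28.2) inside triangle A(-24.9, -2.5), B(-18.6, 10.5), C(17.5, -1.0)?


Cross products: AB x AP = 37.41, BC x BP = 704.52, CA x CP = -1283.68
All same sign? no

No, outside


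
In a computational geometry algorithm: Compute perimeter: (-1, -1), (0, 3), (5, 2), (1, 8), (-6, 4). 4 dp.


Sides: (-1, -1)->(0, 3): sqrt(17) = 4.123106, (0, 3)->(5, 2): sqrt(26) = 5.09902, (5, 2)->(1, 8): sqrt(52) = 7.211103, (1, 8)->(-6, 4): sqrt(65) = 8.062258, (-6, 4)->(-1, -1): sqrt(50) = 7.071068
Sum = 31.566555
Perimeter = 31.5666

31.5666


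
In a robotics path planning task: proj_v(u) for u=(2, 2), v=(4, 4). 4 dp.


u.v = 16, |v| = sqrt(32) = 5.6569
Scalar projection = u.v / |v| = 16 / sqrt(32) = 2.8284

2.8284


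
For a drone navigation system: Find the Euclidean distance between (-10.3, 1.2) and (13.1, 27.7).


dx=23.4, dy=26.5
d^2 = 23.4^2 + 26.5^2 = 1249.81
d = sqrt(1249.81) = 35.3527

35.3527


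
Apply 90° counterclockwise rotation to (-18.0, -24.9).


90° CCW: (x,y) -> (-y, x)
(-18,-24.9) -> (24.9, -18)

(24.9, -18)


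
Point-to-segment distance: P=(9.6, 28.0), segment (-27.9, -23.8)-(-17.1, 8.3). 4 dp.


Project P onto AB: t = 1 (clamped to [0,1])
Closest point on segment: (-17.1, 8.3)
Distance: 33.181

33.181


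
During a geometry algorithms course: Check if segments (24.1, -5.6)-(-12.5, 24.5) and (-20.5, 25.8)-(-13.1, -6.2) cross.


Cross products: d1=1194.84, d2=246.38, d3=193.22, d4=1141.68
d1*d2 < 0 and d3*d4 < 0? no

No, they don't intersect


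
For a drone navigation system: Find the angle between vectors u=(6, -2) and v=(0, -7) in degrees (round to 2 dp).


u.v = 14, |u| = sqrt(40) = 6.3246, |v| = sqrt(49) = 7
cos(theta) = u.v/(|u||v|) = 14/sqrt(1960) = 0.316228
theta = acos(0.316228) = 71.57 degrees

71.57 degrees


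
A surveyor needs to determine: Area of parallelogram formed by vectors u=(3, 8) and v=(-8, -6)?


|u x v| = |3*(-6) - 8*(-8)|
= |(-18) - (-64)| = 46

46


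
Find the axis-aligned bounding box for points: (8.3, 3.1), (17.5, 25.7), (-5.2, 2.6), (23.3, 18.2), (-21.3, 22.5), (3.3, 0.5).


x range: [-21.3, 23.3]
y range: [0.5, 25.7]
Bounding box: (-21.3,0.5) to (23.3,25.7)

(-21.3,0.5) to (23.3,25.7)


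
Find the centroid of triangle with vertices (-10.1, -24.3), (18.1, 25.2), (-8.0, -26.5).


Centroid = ((x_A+x_B+x_C)/3, (y_A+y_B+y_C)/3)
= (((-10.1)+18.1+(-8))/3, ((-24.3)+25.2+(-26.5))/3)
= (0, -8.5333)

(0, -8.5333)


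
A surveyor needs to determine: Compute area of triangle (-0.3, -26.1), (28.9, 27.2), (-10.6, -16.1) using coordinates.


Area = |x_A(y_B-y_C) + x_B(y_C-y_A) + x_C(y_A-y_B)|/2
= |(-12.99) + 289 + 564.98|/2
= 840.99/2 = 420.495

420.495


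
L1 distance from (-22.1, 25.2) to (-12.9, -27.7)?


|(-22.1)-(-12.9)| + |25.2-(-27.7)| = 9.2 + 52.9 = 62.1

62.1


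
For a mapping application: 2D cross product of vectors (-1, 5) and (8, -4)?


u x v = u_x*v_y - u_y*v_x = (-1)*(-4) - 5*8
= 4 - 40 = -36

-36


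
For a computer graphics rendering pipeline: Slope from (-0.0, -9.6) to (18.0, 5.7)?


slope = (y2-y1)/(x2-x1) = (5.7-(-9.6))/(18-0) = 15.3/18 = 0.85

0.85


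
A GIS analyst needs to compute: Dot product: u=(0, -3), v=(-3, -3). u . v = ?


u . v = u_x*v_x + u_y*v_y = 0*(-3) + (-3)*(-3)
= 0 + 9 = 9

9


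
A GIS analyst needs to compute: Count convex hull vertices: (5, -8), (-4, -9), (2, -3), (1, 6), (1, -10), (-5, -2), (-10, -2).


Convex hull vertices (CCW): (-10, -2), (-4, -9), (1, -10), (5, -8), (1, 6)
Count = 5

5


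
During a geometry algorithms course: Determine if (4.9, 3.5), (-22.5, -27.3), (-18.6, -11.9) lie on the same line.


Cross product: ((-22.5)-4.9)*((-11.9)-3.5) - ((-27.3)-3.5)*((-18.6)-4.9)
= -301.84

No, not collinear


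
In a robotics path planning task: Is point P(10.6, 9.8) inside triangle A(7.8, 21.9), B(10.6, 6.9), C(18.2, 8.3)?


Cross products: AB x AP = 8.12, BC x BP = 22.04, CA x CP = 87.76
All same sign? yes

Yes, inside


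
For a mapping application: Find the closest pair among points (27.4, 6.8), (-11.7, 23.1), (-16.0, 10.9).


d(P0,P1) = 42.3615, d(P0,P2) = 43.5932, d(P1,P2) = 12.9356
Closest: P1 and P2

Closest pair: (-11.7, 23.1) and (-16.0, 10.9), distance = 12.9356


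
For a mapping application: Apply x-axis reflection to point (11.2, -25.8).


Reflection over x-axis: (x,y) -> (x,-y)
(11.2, -25.8) -> (11.2, 25.8)

(11.2, 25.8)


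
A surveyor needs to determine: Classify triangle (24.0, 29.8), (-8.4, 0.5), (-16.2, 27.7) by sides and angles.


Side lengths squared: AB^2=1908.25, BC^2=800.68, CA^2=1620.45
Sorted: [800.68, 1620.45, 1908.25]
By sides: Scalene, By angles: Acute

Scalene, Acute


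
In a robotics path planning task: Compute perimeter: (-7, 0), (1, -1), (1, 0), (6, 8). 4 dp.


Sides: (-7, 0)->(1, -1): sqrt(65) = 8.062258, (1, -1)->(1, 0): sqrt(1) = 1, (1, 0)->(6, 8): sqrt(89) = 9.433981, (6, 8)->(-7, 0): sqrt(233) = 15.264338
Sum = 33.760577
Perimeter = 33.7606

33.7606


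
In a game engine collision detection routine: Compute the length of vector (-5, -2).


|u| = sqrt((-5)^2 + (-2)^2) = sqrt(29) = 5.3852

5.3852


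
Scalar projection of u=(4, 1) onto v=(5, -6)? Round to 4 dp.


u.v = 14, |v| = sqrt(61) = 7.8102
Scalar projection = u.v / |v| = 14 / sqrt(61) = 1.7925

1.7925


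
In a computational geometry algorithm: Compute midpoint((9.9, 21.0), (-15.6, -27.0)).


M = ((9.9+(-15.6))/2, (21+(-27))/2)
= (-2.85, -3)

(-2.85, -3)


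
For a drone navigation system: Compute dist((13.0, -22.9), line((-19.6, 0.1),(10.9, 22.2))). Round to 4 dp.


|cross product| = 1421.96
|line direction| = sqrt(1418.66) = 37.6651
Distance = 1421.96/sqrt(1418.66) = 37.7527

37.7527


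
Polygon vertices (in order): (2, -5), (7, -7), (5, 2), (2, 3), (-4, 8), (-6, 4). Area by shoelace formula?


Shoelace sum: (2*(-7) - 7*(-5)) + (7*2 - 5*(-7)) + (5*3 - 2*2) + (2*8 - (-4)*3) + ((-4)*4 - (-6)*8) + ((-6)*(-5) - 2*4)
= 163
Area = |163|/2 = 81.5

81.5


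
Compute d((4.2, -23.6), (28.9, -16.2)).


dx=24.7, dy=7.4
d^2 = 24.7^2 + 7.4^2 = 664.85
d = sqrt(664.85) = 25.7847

25.7847


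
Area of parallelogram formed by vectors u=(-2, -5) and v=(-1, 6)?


|u x v| = |(-2)*6 - (-5)*(-1)|
= |(-12) - 5| = 17

17


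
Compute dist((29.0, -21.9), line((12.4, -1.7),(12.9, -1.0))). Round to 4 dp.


|cross product| = 21.72
|line direction| = sqrt(0.74) = 0.8602
Distance = 21.72/sqrt(0.74) = 25.249

25.249


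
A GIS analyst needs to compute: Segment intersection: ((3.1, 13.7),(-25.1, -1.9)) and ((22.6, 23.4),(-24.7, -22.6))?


Cross products: d1=-438.19, d2=-997.51, d3=30.66, d4=589.98
d1*d2 < 0 and d3*d4 < 0? no

No, they don't intersect


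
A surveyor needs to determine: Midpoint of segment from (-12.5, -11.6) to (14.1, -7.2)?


M = (((-12.5)+14.1)/2, ((-11.6)+(-7.2))/2)
= (0.8, -9.4)

(0.8, -9.4)


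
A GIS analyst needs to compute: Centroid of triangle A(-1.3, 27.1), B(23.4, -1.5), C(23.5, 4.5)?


Centroid = ((x_A+x_B+x_C)/3, (y_A+y_B+y_C)/3)
= (((-1.3)+23.4+23.5)/3, (27.1+(-1.5)+4.5)/3)
= (15.2, 10.0333)

(15.2, 10.0333)


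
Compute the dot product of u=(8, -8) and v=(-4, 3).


u . v = u_x*v_x + u_y*v_y = 8*(-4) + (-8)*3
= (-32) + (-24) = -56

-56


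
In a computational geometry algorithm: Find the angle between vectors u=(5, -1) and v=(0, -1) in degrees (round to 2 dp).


u.v = 1, |u| = sqrt(26) = 5.099, |v| = sqrt(1) = 1
cos(theta) = u.v/(|u||v|) = 1/sqrt(26) = 0.196116
theta = acos(0.196116) = 78.69 degrees

78.69 degrees


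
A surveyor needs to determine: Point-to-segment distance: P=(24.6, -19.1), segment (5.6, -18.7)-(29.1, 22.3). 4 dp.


Project P onto AB: t = 0.1926 (clamped to [0,1])
Closest point on segment: (10.1258, -10.8038)
Distance: 16.6831

16.6831


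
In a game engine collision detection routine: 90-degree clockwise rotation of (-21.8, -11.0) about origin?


90° CW: (x,y) -> (y, -x)
(-21.8,-11) -> (-11, 21.8)

(-11, 21.8)


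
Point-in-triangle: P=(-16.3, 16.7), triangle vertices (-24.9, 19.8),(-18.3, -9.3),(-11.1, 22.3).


Cross products: AB x AP = 229.8, BC x BP = 124, CA x CP = 64.28
All same sign? yes

Yes, inside


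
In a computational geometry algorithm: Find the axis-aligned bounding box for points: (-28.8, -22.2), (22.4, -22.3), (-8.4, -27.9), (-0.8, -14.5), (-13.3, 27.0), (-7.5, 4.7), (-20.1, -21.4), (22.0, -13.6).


x range: [-28.8, 22.4]
y range: [-27.9, 27]
Bounding box: (-28.8,-27.9) to (22.4,27)

(-28.8,-27.9) to (22.4,27)


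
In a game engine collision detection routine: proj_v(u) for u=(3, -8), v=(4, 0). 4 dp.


u.v = 12, |v| = sqrt(16) = 4
Scalar projection = u.v / |v| = 12 / sqrt(16) = 3

3


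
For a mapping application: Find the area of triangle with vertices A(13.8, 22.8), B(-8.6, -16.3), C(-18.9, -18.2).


Area = |x_A(y_B-y_C) + x_B(y_C-y_A) + x_C(y_A-y_B)|/2
= |26.22 + 352.6 + (-738.99)|/2
= 360.17/2 = 180.085

180.085


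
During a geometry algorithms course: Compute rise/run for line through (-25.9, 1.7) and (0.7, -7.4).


slope = (y2-y1)/(x2-x1) = ((-7.4)-1.7)/(0.7-(-25.9)) = (-9.1)/26.6 = -0.3421

-0.3421


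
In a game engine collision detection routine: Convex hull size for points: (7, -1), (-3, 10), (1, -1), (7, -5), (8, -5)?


Convex hull vertices (CCW): (-3, 10), (1, -1), (7, -5), (8, -5), (7, -1)
Count = 5

5


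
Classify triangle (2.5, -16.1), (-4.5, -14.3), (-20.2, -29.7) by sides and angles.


Side lengths squared: AB^2=52.24, BC^2=483.65, CA^2=700.25
Sorted: [52.24, 483.65, 700.25]
By sides: Scalene, By angles: Obtuse

Scalene, Obtuse


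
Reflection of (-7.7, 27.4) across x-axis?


Reflection over x-axis: (x,y) -> (x,-y)
(-7.7, 27.4) -> (-7.7, -27.4)

(-7.7, -27.4)


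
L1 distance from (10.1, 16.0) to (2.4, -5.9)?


|10.1-2.4| + |16-(-5.9)| = 7.7 + 21.9 = 29.6

29.6


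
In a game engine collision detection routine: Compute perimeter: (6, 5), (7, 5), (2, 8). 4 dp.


Sides: (6, 5)->(7, 5): sqrt(1) = 1, (7, 5)->(2, 8): sqrt(34) = 5.830952, (2, 8)->(6, 5): sqrt(25) = 5
Sum = 11.830952
Perimeter = 11.831

11.831


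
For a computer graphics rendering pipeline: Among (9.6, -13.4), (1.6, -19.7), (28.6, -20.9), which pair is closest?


d(P0,P1) = 10.1828, d(P0,P2) = 20.4267, d(P1,P2) = 27.0267
Closest: P0 and P1

Closest pair: (9.6, -13.4) and (1.6, -19.7), distance = 10.1828


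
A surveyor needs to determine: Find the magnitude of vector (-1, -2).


|u| = sqrt((-1)^2 + (-2)^2) = sqrt(5) = 2.2361

2.2361


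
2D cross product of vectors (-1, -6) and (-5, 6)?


u x v = u_x*v_y - u_y*v_x = (-1)*6 - (-6)*(-5)
= (-6) - 30 = -36

-36


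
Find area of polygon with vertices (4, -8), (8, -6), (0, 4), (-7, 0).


Shoelace sum: (4*(-6) - 8*(-8)) + (8*4 - 0*(-6)) + (0*0 - (-7)*4) + ((-7)*(-8) - 4*0)
= 156
Area = |156|/2 = 78

78


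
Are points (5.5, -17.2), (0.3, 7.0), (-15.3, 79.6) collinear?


Cross product: (0.3-5.5)*(79.6-(-17.2)) - (7-(-17.2))*((-15.3)-5.5)
= 0

Yes, collinear


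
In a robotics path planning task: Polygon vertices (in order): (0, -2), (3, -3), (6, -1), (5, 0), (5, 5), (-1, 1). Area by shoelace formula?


Shoelace sum: (0*(-3) - 3*(-2)) + (3*(-1) - 6*(-3)) + (6*0 - 5*(-1)) + (5*5 - 5*0) + (5*1 - (-1)*5) + ((-1)*(-2) - 0*1)
= 63
Area = |63|/2 = 31.5

31.5


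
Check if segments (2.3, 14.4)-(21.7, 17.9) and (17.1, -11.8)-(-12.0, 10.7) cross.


Cross products: d1=-429.42, d2=-967.77, d3=-560.08, d4=-21.73
d1*d2 < 0 and d3*d4 < 0? no

No, they don't intersect


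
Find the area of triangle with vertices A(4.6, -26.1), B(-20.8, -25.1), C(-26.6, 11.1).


Area = |x_A(y_B-y_C) + x_B(y_C-y_A) + x_C(y_A-y_B)|/2
= |(-166.52) + (-773.76) + 26.6|/2
= 913.68/2 = 456.84

456.84


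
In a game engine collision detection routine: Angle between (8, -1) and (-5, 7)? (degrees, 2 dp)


u.v = -47, |u| = sqrt(65) = 8.0623, |v| = sqrt(74) = 8.6023
cos(theta) = u.v/(|u||v|) = -47/sqrt(4810) = -0.677681
theta = acos(-0.677681) = 132.66 degrees

132.66 degrees


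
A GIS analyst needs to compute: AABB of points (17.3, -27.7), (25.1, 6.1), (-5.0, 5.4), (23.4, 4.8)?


x range: [-5, 25.1]
y range: [-27.7, 6.1]
Bounding box: (-5,-27.7) to (25.1,6.1)

(-5,-27.7) to (25.1,6.1)


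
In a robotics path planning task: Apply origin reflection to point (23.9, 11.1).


Reflection over origin: (x,y) -> (-x,-y)
(23.9, 11.1) -> (-23.9, -11.1)

(-23.9, -11.1)


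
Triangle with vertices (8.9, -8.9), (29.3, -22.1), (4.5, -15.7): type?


Side lengths squared: AB^2=590.4, BC^2=656, CA^2=65.6
Sorted: [65.6, 590.4, 656]
By sides: Scalene, By angles: Right

Scalene, Right


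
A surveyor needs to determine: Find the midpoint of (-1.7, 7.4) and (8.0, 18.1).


M = (((-1.7)+8)/2, (7.4+18.1)/2)
= (3.15, 12.75)

(3.15, 12.75)


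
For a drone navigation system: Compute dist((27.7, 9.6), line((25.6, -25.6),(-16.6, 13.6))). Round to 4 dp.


|cross product| = 1567.76
|line direction| = sqrt(3317.48) = 57.5976
Distance = 1567.76/sqrt(3317.48) = 27.2192

27.2192


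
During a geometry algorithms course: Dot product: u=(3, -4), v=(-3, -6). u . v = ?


u . v = u_x*v_x + u_y*v_y = 3*(-3) + (-4)*(-6)
= (-9) + 24 = 15

15


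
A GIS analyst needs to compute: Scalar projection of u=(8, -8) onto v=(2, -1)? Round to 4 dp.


u.v = 24, |v| = sqrt(5) = 2.2361
Scalar projection = u.v / |v| = 24 / sqrt(5) = 10.7331

10.7331


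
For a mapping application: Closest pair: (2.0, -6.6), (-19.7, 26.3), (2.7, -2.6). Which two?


d(P0,P1) = 39.4119, d(P0,P2) = 4.0608, d(P1,P2) = 36.5646
Closest: P0 and P2

Closest pair: (2.0, -6.6) and (2.7, -2.6), distance = 4.0608


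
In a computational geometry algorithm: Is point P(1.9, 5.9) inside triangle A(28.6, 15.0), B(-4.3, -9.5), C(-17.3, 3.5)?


Cross products: AB x AP = -354.76, BC x BP = -280.8, CA x CP = -110.64
All same sign? yes

Yes, inside


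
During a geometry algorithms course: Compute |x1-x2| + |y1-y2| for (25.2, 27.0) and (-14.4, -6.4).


|25.2-(-14.4)| + |27-(-6.4)| = 39.6 + 33.4 = 73

73


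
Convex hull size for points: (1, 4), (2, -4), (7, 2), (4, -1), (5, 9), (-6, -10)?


Convex hull vertices (CCW): (-6, -10), (2, -4), (7, 2), (5, 9), (1, 4)
Count = 5

5


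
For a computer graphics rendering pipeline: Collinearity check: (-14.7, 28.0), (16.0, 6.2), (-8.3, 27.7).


Cross product: (16-(-14.7))*(27.7-28) - (6.2-28)*((-8.3)-(-14.7))
= 130.31

No, not collinear


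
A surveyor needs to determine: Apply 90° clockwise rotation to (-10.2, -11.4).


90° CW: (x,y) -> (y, -x)
(-10.2,-11.4) -> (-11.4, 10.2)

(-11.4, 10.2)


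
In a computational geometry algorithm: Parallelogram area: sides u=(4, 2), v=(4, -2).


|u x v| = |4*(-2) - 2*4|
= |(-8) - 8| = 16

16


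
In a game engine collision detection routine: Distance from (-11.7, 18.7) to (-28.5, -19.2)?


dx=-16.8, dy=-37.9
d^2 = (-16.8)^2 + (-37.9)^2 = 1718.65
d = sqrt(1718.65) = 41.4566

41.4566


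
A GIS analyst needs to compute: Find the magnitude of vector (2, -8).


|u| = sqrt(2^2 + (-8)^2) = sqrt(68) = 8.2462

8.2462


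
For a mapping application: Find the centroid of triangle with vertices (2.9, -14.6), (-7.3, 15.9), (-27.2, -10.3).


Centroid = ((x_A+x_B+x_C)/3, (y_A+y_B+y_C)/3)
= ((2.9+(-7.3)+(-27.2))/3, ((-14.6)+15.9+(-10.3))/3)
= (-10.5333, -3)

(-10.5333, -3)


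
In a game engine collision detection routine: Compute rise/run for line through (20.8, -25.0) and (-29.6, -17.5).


slope = (y2-y1)/(x2-x1) = ((-17.5)-(-25))/((-29.6)-20.8) = 7.5/(-50.4) = -0.1488

-0.1488


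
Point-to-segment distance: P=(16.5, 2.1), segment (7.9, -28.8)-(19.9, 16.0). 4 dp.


Project P onto AB: t = 0.6915 (clamped to [0,1])
Closest point on segment: (16.1984, 2.1808)
Distance: 0.3122

0.3122


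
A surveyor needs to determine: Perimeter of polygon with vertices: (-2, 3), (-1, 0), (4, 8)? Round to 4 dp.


Sides: (-2, 3)->(-1, 0): sqrt(10) = 3.162278, (-1, 0)->(4, 8): sqrt(89) = 9.433981, (4, 8)->(-2, 3): sqrt(61) = 7.81025
Sum = 20.406509
Perimeter = 20.4065

20.4065


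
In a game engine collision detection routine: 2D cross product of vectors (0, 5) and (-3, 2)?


u x v = u_x*v_y - u_y*v_x = 0*2 - 5*(-3)
= 0 - (-15) = 15

15


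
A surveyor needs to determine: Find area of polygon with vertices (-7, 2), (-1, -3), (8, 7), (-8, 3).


Shoelace sum: ((-7)*(-3) - (-1)*2) + ((-1)*7 - 8*(-3)) + (8*3 - (-8)*7) + ((-8)*2 - (-7)*3)
= 125
Area = |125|/2 = 62.5

62.5


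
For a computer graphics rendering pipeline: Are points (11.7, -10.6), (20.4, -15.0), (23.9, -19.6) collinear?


Cross product: (20.4-11.7)*((-19.6)-(-10.6)) - ((-15)-(-10.6))*(23.9-11.7)
= -24.62

No, not collinear


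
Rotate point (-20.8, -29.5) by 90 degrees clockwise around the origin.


90° CW: (x,y) -> (y, -x)
(-20.8,-29.5) -> (-29.5, 20.8)

(-29.5, 20.8)


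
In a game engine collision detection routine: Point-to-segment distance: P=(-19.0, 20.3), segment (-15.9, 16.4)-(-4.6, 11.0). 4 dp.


Project P onto AB: t = 0 (clamped to [0,1])
Closest point on segment: (-15.9, 16.4)
Distance: 4.982

4.982


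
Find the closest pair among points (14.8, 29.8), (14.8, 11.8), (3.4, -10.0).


d(P0,P1) = 18, d(P0,P2) = 41.4005, d(P1,P2) = 24.6008
Closest: P0 and P1

Closest pair: (14.8, 29.8) and (14.8, 11.8), distance = 18


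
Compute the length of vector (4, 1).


|u| = sqrt(4^2 + 1^2) = sqrt(17) = 4.1231

4.1231


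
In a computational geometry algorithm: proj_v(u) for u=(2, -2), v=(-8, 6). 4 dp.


u.v = -28, |v| = sqrt(100) = 10
Scalar projection = u.v / |v| = -28 / sqrt(100) = -2.8

-2.8


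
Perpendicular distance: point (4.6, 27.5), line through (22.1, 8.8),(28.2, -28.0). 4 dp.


|cross product| = 529.93
|line direction| = sqrt(1391.45) = 37.3021
Distance = 529.93/sqrt(1391.45) = 14.2064

14.2064


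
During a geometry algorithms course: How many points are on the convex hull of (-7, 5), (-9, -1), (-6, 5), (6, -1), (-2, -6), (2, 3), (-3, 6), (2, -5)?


Convex hull vertices (CCW): (-9, -1), (-2, -6), (2, -5), (6, -1), (2, 3), (-3, 6), (-7, 5)
Count = 7

7


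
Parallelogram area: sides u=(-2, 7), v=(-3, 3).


|u x v| = |(-2)*3 - 7*(-3)|
= |(-6) - (-21)| = 15

15


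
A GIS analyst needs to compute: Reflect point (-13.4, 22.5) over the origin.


Reflection over origin: (x,y) -> (-x,-y)
(-13.4, 22.5) -> (13.4, -22.5)

(13.4, -22.5)


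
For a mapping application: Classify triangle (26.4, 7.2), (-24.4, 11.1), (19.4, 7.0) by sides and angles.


Side lengths squared: AB^2=2595.85, BC^2=1935.25, CA^2=49.04
Sorted: [49.04, 1935.25, 2595.85]
By sides: Scalene, By angles: Obtuse

Scalene, Obtuse


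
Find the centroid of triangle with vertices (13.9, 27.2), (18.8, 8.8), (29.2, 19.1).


Centroid = ((x_A+x_B+x_C)/3, (y_A+y_B+y_C)/3)
= ((13.9+18.8+29.2)/3, (27.2+8.8+19.1)/3)
= (20.6333, 18.3667)

(20.6333, 18.3667)


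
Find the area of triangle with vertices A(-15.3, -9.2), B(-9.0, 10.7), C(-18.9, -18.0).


Area = |x_A(y_B-y_C) + x_B(y_C-y_A) + x_C(y_A-y_B)|/2
= |(-439.11) + 79.2 + 376.11|/2
= 16.2/2 = 8.1

8.1


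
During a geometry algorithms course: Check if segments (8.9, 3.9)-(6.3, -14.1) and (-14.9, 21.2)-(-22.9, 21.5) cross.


Cross products: d1=131.26, d2=276.04, d3=-473.38, d4=-618.16
d1*d2 < 0 and d3*d4 < 0? no

No, they don't intersect


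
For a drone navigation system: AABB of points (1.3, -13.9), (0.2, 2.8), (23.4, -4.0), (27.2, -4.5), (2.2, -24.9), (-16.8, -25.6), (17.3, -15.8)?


x range: [-16.8, 27.2]
y range: [-25.6, 2.8]
Bounding box: (-16.8,-25.6) to (27.2,2.8)

(-16.8,-25.6) to (27.2,2.8)


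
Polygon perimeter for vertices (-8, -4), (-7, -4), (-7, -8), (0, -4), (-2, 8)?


Sides: (-8, -4)->(-7, -4): sqrt(1) = 1, (-7, -4)->(-7, -8): sqrt(16) = 4, (-7, -8)->(0, -4): sqrt(65) = 8.062258, (0, -4)->(-2, 8): sqrt(148) = 12.165525, (-2, 8)->(-8, -4): sqrt(180) = 13.416408
Sum = 38.644191
Perimeter = 38.6442

38.6442


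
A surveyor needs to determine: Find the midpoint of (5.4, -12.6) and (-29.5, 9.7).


M = ((5.4+(-29.5))/2, ((-12.6)+9.7)/2)
= (-12.05, -1.45)

(-12.05, -1.45)


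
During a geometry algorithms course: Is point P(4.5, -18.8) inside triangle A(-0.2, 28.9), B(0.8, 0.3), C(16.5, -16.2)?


Cross products: AB x AP = 86.72, BC x BP = -238.82, CA x CP = 584.62
All same sign? no

No, outside


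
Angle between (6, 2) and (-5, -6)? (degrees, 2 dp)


u.v = -42, |u| = sqrt(40) = 6.3246, |v| = sqrt(61) = 7.8102
cos(theta) = u.v/(|u||v|) = -42/sqrt(2440) = -0.850265
theta = acos(-0.850265) = 148.24 degrees

148.24 degrees


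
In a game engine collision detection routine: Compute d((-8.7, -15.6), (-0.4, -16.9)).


dx=8.3, dy=-1.3
d^2 = 8.3^2 + (-1.3)^2 = 70.58
d = sqrt(70.58) = 8.4012

8.4012


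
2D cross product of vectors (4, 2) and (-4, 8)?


u x v = u_x*v_y - u_y*v_x = 4*8 - 2*(-4)
= 32 - (-8) = 40

40


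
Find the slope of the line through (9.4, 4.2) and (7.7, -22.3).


slope = (y2-y1)/(x2-x1) = ((-22.3)-4.2)/(7.7-9.4) = (-26.5)/(-1.7) = 15.5882

15.5882


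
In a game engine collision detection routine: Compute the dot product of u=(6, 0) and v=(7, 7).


u . v = u_x*v_x + u_y*v_y = 6*7 + 0*7
= 42 + 0 = 42

42


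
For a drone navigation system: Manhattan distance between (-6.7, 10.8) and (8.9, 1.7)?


|(-6.7)-8.9| + |10.8-1.7| = 15.6 + 9.1 = 24.7

24.7


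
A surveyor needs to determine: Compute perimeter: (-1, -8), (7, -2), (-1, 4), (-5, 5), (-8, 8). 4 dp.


Sides: (-1, -8)->(7, -2): sqrt(100) = 10, (7, -2)->(-1, 4): sqrt(100) = 10, (-1, 4)->(-5, 5): sqrt(17) = 4.123106, (-5, 5)->(-8, 8): sqrt(18) = 4.242641, (-8, 8)->(-1, -8): sqrt(305) = 17.464249
Sum = 45.829996
Perimeter = 45.83

45.83


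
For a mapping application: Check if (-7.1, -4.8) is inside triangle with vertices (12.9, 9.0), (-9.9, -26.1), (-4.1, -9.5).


Cross products: AB x AP = -387.36, BC x BP = 77.06, CA x CP = 135.4
All same sign? no

No, outside


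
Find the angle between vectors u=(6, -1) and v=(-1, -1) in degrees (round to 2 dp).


u.v = -5, |u| = sqrt(37) = 6.0828, |v| = sqrt(2) = 1.4142
cos(theta) = u.v/(|u||v|) = -5/sqrt(74) = -0.581238
theta = acos(-0.581238) = 125.54 degrees

125.54 degrees


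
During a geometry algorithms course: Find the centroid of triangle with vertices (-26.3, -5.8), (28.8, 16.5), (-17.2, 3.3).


Centroid = ((x_A+x_B+x_C)/3, (y_A+y_B+y_C)/3)
= (((-26.3)+28.8+(-17.2))/3, ((-5.8)+16.5+3.3)/3)
= (-4.9, 4.6667)

(-4.9, 4.6667)


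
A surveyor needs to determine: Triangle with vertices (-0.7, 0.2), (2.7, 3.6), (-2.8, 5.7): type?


Side lengths squared: AB^2=23.12, BC^2=34.66, CA^2=34.66
Sorted: [23.12, 34.66, 34.66]
By sides: Isosceles, By angles: Acute

Isosceles, Acute


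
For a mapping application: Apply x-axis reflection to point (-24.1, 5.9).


Reflection over x-axis: (x,y) -> (x,-y)
(-24.1, 5.9) -> (-24.1, -5.9)

(-24.1, -5.9)


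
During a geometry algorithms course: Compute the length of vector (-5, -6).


|u| = sqrt((-5)^2 + (-6)^2) = sqrt(61) = 7.8102

7.8102


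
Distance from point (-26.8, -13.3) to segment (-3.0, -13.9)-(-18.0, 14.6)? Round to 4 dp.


Project P onto AB: t = 0.3607 (clamped to [0,1])
Closest point on segment: (-8.41, -3.621)
Distance: 20.7816

20.7816


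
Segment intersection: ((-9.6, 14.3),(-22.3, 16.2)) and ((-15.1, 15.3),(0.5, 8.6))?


Cross products: d1=21.25, d2=-34.2, d3=-2.25, d4=53.2
d1*d2 < 0 and d3*d4 < 0? yes

Yes, they intersect


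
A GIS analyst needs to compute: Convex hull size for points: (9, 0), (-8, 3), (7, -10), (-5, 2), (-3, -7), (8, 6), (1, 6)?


Convex hull vertices (CCW): (-8, 3), (-3, -7), (7, -10), (9, 0), (8, 6), (1, 6)
Count = 6

6


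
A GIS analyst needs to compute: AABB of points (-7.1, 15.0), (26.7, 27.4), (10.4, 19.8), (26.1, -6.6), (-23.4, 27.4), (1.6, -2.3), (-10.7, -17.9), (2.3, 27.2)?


x range: [-23.4, 26.7]
y range: [-17.9, 27.4]
Bounding box: (-23.4,-17.9) to (26.7,27.4)

(-23.4,-17.9) to (26.7,27.4)


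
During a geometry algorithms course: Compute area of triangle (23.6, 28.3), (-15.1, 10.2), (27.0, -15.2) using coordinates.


Area = |x_A(y_B-y_C) + x_B(y_C-y_A) + x_C(y_A-y_B)|/2
= |599.44 + 656.85 + 488.7|/2
= 1744.99/2 = 872.495

872.495
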